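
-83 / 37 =-2.24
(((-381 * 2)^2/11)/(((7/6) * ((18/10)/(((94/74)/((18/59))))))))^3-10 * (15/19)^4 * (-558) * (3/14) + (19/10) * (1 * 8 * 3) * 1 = 466386885251227420198199131214974/406841755896683415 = 1146359434575012.90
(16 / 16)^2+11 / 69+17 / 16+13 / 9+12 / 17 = 246175 / 56304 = 4.37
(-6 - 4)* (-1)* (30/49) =300/49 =6.12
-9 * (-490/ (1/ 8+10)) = 3920/ 9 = 435.56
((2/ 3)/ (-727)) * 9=-6/ 727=-0.01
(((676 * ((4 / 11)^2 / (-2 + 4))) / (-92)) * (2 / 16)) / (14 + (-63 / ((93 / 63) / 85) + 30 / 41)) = 214799 / 12779343973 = 0.00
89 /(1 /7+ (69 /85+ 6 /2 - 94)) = -52955 /53577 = -0.99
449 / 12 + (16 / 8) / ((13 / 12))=6125 / 156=39.26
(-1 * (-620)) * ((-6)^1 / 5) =-744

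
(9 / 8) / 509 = 9 / 4072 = 0.00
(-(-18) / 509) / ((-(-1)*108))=1 / 3054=0.00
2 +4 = 6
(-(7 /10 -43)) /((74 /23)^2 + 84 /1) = 223767 /499120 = 0.45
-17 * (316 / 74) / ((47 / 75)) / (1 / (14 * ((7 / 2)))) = -5676.28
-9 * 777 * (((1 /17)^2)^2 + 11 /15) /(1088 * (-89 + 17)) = 118977607 /1817416960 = 0.07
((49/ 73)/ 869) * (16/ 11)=784/ 697807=0.00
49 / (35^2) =1 / 25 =0.04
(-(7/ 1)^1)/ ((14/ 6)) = -3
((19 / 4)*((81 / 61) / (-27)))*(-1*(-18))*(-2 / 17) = 0.49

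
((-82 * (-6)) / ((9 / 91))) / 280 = 533 / 30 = 17.77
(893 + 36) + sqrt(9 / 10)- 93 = 3*sqrt(10) / 10 + 836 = 836.95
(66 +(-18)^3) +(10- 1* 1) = -5757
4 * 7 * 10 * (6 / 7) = 240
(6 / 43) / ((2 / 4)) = 12 / 43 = 0.28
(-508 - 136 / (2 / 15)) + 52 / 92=-1527.43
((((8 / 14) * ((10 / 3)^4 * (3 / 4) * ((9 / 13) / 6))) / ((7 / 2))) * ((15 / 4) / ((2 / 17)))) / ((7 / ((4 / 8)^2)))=53125 / 26754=1.99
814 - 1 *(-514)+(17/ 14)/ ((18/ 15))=111637/ 84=1329.01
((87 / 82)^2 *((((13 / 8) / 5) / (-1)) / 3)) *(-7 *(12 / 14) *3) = 295191 / 134480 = 2.20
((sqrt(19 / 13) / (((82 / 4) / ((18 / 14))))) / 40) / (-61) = -9*sqrt(247) / 4551820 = -0.00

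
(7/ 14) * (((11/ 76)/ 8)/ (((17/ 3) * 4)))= 33/ 82688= 0.00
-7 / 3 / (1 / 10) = -70 / 3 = -23.33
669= 669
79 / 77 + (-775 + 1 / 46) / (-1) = 2748607 / 3542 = 776.00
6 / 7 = 0.86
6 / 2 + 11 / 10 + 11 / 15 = 29 / 6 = 4.83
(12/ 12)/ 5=0.20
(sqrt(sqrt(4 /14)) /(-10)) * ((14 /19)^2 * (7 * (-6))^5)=1829677248 * 2^(1 /4) * 7^(3 /4) /1805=5187741.30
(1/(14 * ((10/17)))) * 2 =17/70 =0.24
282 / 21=94 / 7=13.43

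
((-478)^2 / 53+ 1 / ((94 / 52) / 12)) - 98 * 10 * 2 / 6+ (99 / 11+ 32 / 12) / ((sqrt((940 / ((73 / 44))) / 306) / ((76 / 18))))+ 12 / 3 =133 * sqrt(6415970) / 9306+ 29854564 / 7473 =4031.19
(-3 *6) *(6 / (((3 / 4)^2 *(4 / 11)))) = -528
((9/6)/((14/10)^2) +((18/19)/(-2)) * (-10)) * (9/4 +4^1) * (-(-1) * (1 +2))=768375/7448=103.17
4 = 4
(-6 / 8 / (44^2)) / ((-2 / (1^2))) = 3 / 15488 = 0.00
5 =5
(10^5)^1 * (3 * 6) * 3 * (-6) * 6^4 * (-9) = 377913600000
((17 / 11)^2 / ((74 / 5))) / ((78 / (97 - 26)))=102595 / 698412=0.15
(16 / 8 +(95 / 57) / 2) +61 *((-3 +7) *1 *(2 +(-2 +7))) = 10265 / 6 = 1710.83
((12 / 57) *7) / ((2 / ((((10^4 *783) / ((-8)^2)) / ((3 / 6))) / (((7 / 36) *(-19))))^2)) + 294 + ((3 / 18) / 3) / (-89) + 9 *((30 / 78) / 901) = 2911985842635479314673 / 900926782938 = 3232211426.93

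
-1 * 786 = -786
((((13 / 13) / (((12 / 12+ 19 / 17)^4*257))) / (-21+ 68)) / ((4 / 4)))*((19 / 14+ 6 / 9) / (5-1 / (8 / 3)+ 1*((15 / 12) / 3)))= 7099285 / 4296001292352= 0.00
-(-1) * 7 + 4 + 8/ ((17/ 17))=19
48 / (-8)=-6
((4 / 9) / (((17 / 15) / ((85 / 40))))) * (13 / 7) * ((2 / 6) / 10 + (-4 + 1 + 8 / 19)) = -18863 / 4788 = -3.94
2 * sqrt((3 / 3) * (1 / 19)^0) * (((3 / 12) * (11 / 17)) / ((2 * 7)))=11 / 476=0.02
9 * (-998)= -8982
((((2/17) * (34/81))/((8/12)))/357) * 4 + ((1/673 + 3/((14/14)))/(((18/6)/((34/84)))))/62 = 211487/28728351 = 0.01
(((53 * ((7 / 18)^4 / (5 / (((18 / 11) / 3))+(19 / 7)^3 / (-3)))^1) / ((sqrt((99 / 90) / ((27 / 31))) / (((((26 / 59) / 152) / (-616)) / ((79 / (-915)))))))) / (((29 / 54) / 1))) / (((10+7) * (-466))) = -24723349105 * sqrt(10230) / 452500695794034632448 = -0.00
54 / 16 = 3.38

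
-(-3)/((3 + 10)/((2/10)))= 3/65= 0.05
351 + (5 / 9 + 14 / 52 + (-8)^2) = 415.82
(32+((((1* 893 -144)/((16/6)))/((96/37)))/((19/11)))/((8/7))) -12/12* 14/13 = 43383337/505856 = 85.76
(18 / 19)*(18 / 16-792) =-2997 / 4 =-749.25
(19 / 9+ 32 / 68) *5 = 1975 / 153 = 12.91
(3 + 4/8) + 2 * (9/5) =71/10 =7.10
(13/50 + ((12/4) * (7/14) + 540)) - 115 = 10669/25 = 426.76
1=1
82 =82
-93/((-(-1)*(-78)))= 31/26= 1.19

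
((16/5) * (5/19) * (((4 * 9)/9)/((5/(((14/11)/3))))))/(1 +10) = 896/34485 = 0.03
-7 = -7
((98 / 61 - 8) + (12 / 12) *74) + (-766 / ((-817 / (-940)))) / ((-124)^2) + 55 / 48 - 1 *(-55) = 284360269219 / 2298881136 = 123.70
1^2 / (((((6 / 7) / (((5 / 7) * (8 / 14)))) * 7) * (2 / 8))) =0.27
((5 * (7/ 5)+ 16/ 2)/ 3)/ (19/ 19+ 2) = 1.67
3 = 3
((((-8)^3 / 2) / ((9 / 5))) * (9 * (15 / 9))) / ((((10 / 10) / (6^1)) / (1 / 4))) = -3200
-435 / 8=-54.38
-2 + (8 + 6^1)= 12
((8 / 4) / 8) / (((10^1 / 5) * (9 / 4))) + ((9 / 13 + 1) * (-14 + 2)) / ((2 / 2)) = -4739 / 234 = -20.25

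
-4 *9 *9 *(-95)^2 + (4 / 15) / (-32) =-350892001 / 120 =-2924100.01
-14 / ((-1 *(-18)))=-7 / 9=-0.78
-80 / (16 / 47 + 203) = -3760 / 9557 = -0.39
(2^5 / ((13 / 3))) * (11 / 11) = 96 / 13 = 7.38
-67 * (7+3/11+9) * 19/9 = -227867/99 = -2301.69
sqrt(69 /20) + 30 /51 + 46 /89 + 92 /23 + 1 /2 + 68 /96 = sqrt(345) /10 + 229253 /36312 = 8.17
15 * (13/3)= 65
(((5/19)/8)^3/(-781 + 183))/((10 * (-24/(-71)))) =-1775/100802936832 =-0.00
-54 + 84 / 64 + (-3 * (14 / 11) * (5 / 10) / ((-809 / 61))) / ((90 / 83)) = -112244327 / 2135760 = -52.55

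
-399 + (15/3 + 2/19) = -7484/19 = -393.89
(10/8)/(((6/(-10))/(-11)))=275/12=22.92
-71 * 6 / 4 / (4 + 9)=-213 / 26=-8.19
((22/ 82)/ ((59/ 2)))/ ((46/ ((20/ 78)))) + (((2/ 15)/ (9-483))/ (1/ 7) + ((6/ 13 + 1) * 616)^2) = 27093925647134539/ 33426431415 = 810553.94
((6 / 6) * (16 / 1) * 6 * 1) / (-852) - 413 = -29331 / 71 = -413.11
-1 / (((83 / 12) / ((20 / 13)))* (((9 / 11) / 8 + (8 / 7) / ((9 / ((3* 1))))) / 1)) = -443520 / 963547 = -0.46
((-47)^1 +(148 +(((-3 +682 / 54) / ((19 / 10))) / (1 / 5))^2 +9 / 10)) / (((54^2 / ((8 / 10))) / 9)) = 1958169211 / 1065834450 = 1.84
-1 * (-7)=7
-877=-877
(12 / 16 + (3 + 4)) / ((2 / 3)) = 93 / 8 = 11.62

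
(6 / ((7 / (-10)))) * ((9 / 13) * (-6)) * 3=9720 / 91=106.81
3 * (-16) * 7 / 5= -336 / 5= -67.20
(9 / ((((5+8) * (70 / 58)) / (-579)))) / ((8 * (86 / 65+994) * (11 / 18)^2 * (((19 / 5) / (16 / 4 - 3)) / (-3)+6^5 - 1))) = -183609585 / 12779437368544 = -0.00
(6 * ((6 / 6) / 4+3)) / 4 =39 / 8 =4.88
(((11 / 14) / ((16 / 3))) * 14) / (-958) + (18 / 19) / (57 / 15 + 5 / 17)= 1936137 / 8445728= 0.23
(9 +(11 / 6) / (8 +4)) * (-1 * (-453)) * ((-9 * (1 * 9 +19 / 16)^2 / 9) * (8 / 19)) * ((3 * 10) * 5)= -66096365525 / 2432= -27177781.88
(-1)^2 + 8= 9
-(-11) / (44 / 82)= 41 / 2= 20.50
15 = 15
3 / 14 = 0.21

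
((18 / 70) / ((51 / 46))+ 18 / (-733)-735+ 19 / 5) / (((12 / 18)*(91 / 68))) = -1912868808 / 2334605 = -819.35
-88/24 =-11/3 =-3.67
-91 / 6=-15.17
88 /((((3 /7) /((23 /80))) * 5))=1771 /150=11.81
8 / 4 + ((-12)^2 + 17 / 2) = 309 / 2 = 154.50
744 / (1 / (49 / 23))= 1585.04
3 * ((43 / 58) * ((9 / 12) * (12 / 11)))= 1161 / 638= 1.82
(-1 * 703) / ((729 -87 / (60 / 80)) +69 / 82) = -57646 / 50335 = -1.15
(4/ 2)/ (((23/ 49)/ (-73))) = -7154/ 23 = -311.04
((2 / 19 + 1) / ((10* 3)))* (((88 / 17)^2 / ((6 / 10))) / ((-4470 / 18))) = -27104 / 4090795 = -0.01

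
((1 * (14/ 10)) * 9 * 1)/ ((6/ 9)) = 189/ 10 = 18.90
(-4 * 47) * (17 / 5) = -3196 / 5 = -639.20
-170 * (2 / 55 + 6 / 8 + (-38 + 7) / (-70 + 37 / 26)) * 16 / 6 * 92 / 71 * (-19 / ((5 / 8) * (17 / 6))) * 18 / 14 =10035.34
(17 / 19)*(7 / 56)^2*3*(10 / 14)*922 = 117555 / 4256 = 27.62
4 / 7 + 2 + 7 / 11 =247 / 77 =3.21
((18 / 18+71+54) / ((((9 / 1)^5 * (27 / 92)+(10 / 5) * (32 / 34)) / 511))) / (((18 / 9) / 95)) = 956647188 / 5421287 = 176.46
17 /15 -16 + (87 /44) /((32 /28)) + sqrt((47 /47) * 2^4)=-48241 /5280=-9.14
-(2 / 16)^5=-1 / 32768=-0.00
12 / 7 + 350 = 2462 / 7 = 351.71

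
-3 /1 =-3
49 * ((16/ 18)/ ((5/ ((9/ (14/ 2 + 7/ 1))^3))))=2.31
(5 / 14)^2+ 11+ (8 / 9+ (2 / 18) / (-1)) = 21001 / 1764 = 11.91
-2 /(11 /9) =-18 /11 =-1.64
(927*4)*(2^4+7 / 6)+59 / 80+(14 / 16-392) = 5061089 / 80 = 63263.61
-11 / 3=-3.67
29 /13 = 2.23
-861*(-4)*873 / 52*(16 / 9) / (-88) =-1168.07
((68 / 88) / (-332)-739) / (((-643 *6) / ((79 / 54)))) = 426416167 / 1521656928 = 0.28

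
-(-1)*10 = 10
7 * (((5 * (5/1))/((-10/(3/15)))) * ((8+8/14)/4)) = -15/2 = -7.50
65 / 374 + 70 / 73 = 30925 / 27302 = 1.13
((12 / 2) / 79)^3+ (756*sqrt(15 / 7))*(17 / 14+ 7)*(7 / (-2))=216 / 493039-3105*sqrt(105)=-31816.78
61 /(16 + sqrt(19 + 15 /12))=122 /41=2.98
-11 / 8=-1.38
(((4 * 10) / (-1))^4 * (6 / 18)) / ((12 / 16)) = 10240000 / 9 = 1137777.78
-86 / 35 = -2.46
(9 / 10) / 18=1 / 20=0.05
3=3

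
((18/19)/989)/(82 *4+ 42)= 9/3476335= 0.00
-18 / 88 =-9 / 44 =-0.20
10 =10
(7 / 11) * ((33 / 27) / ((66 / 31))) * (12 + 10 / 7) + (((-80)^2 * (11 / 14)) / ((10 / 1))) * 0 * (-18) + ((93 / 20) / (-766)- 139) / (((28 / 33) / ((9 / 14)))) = -179097578677 / 1783615680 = -100.41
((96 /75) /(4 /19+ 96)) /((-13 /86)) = -13072 /148525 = -0.09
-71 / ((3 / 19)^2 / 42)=-358834 / 3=-119611.33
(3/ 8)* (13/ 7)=39/ 56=0.70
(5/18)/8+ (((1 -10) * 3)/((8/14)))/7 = -6.72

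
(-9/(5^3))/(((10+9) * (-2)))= 9/4750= 0.00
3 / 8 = 0.38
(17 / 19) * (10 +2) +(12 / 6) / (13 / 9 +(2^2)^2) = 32370 / 2983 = 10.85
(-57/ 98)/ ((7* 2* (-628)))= 57/ 861616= 0.00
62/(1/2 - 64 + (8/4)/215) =-26660/27301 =-0.98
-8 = -8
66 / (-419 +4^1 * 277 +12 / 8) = 132 / 1381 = 0.10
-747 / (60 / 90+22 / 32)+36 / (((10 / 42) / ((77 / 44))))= -18657 / 65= -287.03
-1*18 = -18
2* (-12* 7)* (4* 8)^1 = -5376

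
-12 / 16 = -3 / 4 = -0.75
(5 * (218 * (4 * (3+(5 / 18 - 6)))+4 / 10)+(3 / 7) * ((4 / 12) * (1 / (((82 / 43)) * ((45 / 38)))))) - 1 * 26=-153595843 / 12915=-11892.83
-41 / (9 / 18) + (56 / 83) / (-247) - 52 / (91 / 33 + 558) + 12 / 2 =-28868412376 / 379371005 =-76.10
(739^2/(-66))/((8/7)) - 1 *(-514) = -3551455/528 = -6726.24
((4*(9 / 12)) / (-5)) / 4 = -3 / 20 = -0.15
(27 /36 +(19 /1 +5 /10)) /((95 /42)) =1701 /190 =8.95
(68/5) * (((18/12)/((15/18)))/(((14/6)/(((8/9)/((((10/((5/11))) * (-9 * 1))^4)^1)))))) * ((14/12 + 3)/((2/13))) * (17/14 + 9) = 2873/1711607436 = 0.00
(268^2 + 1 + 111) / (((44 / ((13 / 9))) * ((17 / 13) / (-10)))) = -30392960 / 1683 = -18058.80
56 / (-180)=-14 / 45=-0.31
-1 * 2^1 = -2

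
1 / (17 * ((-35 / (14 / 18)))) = -1 / 765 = -0.00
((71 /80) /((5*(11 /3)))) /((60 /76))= 1349 /22000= 0.06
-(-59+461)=-402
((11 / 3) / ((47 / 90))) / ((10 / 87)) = 2871 / 47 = 61.09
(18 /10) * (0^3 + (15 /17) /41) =27 /697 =0.04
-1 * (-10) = 10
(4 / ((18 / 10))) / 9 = 20 / 81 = 0.25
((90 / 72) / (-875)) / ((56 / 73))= -73 / 39200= -0.00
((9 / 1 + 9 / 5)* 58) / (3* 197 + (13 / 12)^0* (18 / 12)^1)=2088 / 1975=1.06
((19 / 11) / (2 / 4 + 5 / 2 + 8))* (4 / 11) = 76 / 1331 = 0.06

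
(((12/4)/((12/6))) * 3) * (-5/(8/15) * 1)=-675/16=-42.19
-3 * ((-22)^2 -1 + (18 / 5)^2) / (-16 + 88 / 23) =855531 / 7000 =122.22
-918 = -918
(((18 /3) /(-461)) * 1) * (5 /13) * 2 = -0.01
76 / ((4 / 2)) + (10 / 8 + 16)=221 / 4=55.25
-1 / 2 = -0.50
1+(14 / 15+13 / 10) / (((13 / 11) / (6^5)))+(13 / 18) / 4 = 68776469 / 4680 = 14695.83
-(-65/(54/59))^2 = -14707225/2916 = -5043.63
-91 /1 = -91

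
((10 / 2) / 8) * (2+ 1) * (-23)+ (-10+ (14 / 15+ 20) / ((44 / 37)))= -46889 / 1320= -35.52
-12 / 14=-0.86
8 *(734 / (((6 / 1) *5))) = 2936 / 15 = 195.73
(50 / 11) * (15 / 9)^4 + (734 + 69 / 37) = 25415507 / 32967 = 770.94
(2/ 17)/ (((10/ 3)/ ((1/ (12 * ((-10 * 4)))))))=-0.00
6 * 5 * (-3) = -90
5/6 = 0.83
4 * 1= 4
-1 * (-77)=77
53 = 53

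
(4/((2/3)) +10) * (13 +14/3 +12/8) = 920/3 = 306.67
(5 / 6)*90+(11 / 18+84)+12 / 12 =2891 / 18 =160.61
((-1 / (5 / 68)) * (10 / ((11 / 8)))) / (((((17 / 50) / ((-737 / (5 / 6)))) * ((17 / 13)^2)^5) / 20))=709364655658214400 / 2015993900449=351868.45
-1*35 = -35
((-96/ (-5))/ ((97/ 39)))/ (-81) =-416/ 4365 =-0.10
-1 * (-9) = 9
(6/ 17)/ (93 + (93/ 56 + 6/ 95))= 10640/ 2855609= 0.00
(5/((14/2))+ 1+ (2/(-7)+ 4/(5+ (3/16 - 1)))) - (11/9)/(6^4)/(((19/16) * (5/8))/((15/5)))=25767758/10826865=2.38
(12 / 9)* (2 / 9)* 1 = 8 / 27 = 0.30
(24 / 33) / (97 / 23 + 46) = 184 / 12705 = 0.01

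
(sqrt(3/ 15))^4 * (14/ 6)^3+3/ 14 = 6827/ 9450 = 0.72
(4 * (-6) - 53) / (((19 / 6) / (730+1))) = -337722 / 19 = -17774.84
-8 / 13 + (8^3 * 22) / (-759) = -13864 / 897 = -15.46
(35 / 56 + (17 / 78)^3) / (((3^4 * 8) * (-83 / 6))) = -75377 / 1063471032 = -0.00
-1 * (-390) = 390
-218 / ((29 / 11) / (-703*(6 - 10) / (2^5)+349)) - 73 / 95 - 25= -398381943 / 11020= -36150.81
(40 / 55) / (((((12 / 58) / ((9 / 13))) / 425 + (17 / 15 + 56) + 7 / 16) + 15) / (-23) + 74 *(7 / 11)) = 36284800 / 2192018623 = 0.02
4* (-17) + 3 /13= -881 /13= -67.77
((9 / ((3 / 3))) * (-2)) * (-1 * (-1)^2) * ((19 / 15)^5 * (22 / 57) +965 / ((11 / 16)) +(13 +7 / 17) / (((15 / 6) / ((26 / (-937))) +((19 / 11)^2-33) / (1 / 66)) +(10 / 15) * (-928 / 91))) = 29877815704971626444 / 1181502116128125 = 25287.99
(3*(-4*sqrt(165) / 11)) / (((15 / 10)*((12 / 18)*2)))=-6*sqrt(165) / 11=-7.01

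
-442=-442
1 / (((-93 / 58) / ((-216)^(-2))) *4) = -29 / 8678016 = -0.00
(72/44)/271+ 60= 178878/2981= 60.01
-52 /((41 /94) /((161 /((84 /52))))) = -11882.21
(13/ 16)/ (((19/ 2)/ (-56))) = -91/ 19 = -4.79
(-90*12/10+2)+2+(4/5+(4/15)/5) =-7736/75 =-103.15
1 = 1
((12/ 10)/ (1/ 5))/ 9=2/ 3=0.67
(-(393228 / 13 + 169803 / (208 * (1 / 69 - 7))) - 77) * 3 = -9085732923 / 100256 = -90625.33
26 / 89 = 0.29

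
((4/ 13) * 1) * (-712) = -2848/ 13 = -219.08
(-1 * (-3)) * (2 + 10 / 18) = 23 / 3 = 7.67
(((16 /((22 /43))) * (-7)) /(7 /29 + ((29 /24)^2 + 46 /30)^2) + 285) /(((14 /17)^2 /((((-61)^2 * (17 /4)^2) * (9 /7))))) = 1046380259567870497755 /31439489474624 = 33282355.31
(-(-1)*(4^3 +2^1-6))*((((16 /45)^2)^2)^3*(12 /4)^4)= 1125899906842624 /56751048193359375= 0.02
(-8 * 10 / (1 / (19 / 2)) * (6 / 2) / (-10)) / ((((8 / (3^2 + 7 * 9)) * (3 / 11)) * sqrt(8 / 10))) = 3762 * sqrt(5) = 8412.09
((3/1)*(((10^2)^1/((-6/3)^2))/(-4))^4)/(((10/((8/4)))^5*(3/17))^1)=2125/256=8.30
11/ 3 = 3.67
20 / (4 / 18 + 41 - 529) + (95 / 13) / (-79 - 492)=-175319 / 3258697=-0.05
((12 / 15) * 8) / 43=32 / 215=0.15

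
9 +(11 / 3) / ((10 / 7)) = 347 / 30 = 11.57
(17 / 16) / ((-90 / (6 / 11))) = -17 / 2640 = -0.01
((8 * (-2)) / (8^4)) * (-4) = 1 / 64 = 0.02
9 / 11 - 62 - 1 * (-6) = -607 / 11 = -55.18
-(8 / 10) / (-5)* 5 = 4 / 5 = 0.80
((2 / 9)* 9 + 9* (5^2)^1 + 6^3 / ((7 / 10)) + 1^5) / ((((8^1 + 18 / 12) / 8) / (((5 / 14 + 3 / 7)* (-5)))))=-1652640 / 931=-1775.12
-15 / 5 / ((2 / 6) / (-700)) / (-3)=-2100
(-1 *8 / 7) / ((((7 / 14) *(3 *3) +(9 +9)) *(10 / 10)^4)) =-16 / 315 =-0.05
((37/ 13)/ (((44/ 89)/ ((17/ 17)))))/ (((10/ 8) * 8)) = 0.58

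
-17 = -17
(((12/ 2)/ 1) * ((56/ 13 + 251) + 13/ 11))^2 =48429924624/ 20449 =2368327.28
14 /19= 0.74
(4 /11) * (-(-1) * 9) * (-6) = -216 /11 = -19.64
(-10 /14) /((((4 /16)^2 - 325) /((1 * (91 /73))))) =1040 /379527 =0.00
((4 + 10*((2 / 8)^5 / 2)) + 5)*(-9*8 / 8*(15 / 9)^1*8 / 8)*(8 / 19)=-138315 / 2432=-56.87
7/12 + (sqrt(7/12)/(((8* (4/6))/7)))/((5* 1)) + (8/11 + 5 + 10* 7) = 76.51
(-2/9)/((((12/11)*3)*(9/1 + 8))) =-11/2754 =-0.00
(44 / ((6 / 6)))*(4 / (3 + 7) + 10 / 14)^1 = 49.03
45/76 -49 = -3679/76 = -48.41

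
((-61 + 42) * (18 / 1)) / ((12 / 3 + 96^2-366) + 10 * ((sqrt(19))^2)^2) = -9 / 328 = -0.03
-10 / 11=-0.91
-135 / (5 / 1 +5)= -27 / 2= -13.50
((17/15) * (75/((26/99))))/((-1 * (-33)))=255/26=9.81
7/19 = 0.37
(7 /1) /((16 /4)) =7 /4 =1.75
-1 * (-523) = 523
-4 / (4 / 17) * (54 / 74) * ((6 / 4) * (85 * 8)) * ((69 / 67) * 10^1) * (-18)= 5814795600 / 2479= 2345621.46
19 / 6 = 3.17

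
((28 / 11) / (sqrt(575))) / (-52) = -7 * sqrt(23) / 16445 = -0.00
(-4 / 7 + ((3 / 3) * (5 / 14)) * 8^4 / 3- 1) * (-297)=-1010493 / 7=-144356.14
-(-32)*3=96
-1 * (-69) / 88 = 69 / 88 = 0.78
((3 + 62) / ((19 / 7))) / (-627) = -455 / 11913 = -0.04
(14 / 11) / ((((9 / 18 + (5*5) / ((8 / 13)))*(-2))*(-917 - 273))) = 0.00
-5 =-5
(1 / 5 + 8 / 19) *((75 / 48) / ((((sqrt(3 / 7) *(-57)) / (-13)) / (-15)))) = -19175 *sqrt(21) / 17328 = -5.07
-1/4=-0.25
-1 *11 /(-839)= 11 /839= 0.01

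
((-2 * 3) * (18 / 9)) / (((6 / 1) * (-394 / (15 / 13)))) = 15 / 2561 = 0.01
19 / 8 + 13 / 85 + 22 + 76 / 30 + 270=297.06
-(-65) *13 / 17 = 49.71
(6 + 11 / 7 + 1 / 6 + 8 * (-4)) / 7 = -1019 / 294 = -3.47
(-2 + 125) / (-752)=-123 / 752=-0.16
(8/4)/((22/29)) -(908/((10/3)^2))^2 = -45894214/6875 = -6675.52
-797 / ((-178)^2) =-797 / 31684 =-0.03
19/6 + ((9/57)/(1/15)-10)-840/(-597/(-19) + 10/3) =-923807/32262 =-28.63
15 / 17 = 0.88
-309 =-309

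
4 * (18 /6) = 12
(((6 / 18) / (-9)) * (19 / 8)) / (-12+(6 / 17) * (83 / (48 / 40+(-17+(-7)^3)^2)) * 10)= 34884323 / 4758059664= 0.01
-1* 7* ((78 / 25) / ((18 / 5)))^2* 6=-2366 / 75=-31.55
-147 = -147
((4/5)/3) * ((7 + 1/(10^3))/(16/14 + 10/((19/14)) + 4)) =931133/6240000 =0.15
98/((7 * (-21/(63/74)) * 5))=-21/185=-0.11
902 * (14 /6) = 6314 /3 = 2104.67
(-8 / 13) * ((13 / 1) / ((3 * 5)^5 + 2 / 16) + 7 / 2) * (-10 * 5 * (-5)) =-42525215000 / 78975013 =-538.46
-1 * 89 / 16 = -89 / 16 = -5.56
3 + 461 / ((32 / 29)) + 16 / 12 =40523 / 96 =422.11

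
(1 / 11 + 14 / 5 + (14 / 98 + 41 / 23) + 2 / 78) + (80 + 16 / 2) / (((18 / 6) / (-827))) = -8375937074 / 345345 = -24253.82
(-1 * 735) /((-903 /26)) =910 /43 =21.16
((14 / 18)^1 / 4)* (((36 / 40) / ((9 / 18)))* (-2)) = -7 / 10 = -0.70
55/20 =11/4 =2.75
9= 9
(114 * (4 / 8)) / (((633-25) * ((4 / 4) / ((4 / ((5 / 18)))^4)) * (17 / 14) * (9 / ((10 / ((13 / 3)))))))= 23514624 / 27625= 851.21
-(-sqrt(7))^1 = sqrt(7) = 2.65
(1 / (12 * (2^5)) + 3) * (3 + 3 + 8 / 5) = 21907 / 960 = 22.82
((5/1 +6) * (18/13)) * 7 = 1386/13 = 106.62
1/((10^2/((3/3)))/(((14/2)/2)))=0.04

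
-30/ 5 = -6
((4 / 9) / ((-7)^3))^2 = 16 / 9529569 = 0.00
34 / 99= 0.34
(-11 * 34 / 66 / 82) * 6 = -17 / 41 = -0.41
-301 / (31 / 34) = -10234 / 31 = -330.13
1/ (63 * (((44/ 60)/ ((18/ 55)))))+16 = 13558/ 847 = 16.01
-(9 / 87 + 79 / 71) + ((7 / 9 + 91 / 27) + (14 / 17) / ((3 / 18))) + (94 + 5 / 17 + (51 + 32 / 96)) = 145070549 / 945081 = 153.50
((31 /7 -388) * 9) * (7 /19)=-24165 /19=-1271.84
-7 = -7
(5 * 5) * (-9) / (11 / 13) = -2925 / 11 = -265.91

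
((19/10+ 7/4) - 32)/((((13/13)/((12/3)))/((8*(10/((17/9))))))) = -81648/17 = -4802.82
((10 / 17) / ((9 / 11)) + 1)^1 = 263 / 153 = 1.72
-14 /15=-0.93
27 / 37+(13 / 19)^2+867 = 11596519 / 13357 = 868.20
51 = 51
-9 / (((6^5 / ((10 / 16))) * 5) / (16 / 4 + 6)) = -5 / 3456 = -0.00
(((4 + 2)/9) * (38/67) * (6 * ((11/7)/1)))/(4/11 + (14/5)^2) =57475/132258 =0.43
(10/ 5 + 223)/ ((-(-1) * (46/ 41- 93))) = -2.45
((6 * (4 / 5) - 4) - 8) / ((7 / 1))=-36 / 35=-1.03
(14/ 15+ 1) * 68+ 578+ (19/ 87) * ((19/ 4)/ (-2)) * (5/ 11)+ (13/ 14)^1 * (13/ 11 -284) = 119674693/ 267960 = 446.61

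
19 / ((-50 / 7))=-133 / 50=-2.66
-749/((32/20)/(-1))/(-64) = -3745/512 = -7.31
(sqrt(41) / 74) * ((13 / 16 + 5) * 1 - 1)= 77 * sqrt(41) / 1184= 0.42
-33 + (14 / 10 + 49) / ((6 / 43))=1641 / 5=328.20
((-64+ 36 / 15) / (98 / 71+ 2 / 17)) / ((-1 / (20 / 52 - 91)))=-54741071 / 14690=-3726.42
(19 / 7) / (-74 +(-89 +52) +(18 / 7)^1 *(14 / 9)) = -19 / 749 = -0.03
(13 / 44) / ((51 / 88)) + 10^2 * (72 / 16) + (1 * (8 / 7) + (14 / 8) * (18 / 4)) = 1312411 / 2856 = 459.53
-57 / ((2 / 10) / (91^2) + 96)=-2360085 / 3974881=-0.59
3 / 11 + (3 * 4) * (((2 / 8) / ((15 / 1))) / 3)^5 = 47239200011 / 173210400000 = 0.27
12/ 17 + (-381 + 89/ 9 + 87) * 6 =-86902/ 51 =-1703.96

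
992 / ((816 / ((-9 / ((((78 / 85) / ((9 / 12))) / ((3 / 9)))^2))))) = -0.81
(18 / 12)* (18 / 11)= 27 / 11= 2.45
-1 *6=-6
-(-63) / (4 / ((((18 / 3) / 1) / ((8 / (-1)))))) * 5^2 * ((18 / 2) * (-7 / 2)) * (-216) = -8037225 / 4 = -2009306.25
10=10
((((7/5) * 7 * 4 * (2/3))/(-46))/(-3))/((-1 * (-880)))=49/227700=0.00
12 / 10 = 6 / 5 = 1.20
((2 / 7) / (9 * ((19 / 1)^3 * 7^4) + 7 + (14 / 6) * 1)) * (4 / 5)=24 / 15562694735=0.00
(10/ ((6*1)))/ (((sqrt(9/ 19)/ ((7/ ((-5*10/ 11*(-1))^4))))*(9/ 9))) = 0.04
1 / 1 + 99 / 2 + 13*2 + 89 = 331 / 2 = 165.50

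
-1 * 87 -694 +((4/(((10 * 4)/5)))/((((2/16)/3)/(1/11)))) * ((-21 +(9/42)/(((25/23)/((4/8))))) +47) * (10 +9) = -462092/1925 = -240.05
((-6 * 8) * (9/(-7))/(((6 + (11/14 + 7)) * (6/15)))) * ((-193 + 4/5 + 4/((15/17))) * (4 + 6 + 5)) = -6080400/193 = -31504.66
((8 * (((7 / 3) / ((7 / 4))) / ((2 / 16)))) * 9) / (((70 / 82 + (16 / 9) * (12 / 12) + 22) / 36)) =10202112 / 9089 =1122.47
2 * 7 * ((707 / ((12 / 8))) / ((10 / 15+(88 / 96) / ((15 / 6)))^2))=5938800 / 961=6179.81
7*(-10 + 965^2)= 6518505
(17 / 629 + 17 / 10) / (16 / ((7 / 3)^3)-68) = -219177 / 8470040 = -0.03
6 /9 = 2 /3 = 0.67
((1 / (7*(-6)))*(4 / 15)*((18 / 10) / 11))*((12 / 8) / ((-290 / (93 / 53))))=279 / 29587250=0.00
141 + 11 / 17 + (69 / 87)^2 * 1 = 2034121 / 14297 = 142.28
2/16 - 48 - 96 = -1151/8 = -143.88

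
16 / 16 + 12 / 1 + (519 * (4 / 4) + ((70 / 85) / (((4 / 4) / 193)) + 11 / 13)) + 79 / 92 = 14082879 / 20332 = 692.65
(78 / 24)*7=22.75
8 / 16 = 1 / 2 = 0.50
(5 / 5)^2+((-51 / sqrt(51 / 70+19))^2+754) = 886.84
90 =90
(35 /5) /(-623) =-1 /89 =-0.01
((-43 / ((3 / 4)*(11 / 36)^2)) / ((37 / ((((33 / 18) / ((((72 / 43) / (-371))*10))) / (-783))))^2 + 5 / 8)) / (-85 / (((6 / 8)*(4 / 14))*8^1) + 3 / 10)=1815382552467456 / 74108207131478451653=0.00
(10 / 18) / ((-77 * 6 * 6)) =-5 / 24948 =-0.00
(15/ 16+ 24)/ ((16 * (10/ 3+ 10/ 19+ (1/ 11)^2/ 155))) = 0.40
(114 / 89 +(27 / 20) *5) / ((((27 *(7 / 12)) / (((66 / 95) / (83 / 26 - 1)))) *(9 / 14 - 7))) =-1090232 / 42892215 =-0.03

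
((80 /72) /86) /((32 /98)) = 245 /6192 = 0.04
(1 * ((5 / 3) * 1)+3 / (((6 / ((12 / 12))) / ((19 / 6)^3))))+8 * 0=7579 / 432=17.54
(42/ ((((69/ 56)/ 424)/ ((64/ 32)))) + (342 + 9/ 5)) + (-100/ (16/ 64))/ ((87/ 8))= 292273639/ 10005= 29212.76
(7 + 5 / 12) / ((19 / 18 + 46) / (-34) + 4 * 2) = 4539 / 4049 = 1.12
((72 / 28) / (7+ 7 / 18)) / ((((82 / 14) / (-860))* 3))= -92880 / 5453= -17.03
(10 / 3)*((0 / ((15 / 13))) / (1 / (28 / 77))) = 0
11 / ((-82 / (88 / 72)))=-121 / 738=-0.16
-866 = -866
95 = 95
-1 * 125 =-125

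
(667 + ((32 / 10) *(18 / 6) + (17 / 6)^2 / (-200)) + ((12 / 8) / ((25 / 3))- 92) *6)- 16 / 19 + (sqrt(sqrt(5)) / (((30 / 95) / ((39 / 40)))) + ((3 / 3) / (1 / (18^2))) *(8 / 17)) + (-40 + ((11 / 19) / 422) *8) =247 *5^(1 / 4) / 80 + 116433341671 / 490701600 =241.90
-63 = -63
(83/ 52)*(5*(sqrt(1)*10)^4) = 1037500/ 13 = 79807.69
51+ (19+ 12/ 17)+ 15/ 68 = 4823/ 68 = 70.93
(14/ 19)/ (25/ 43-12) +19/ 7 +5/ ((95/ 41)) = 313954/ 65303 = 4.81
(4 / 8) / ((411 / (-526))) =-263 / 411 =-0.64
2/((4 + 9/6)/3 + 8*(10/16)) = 12/41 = 0.29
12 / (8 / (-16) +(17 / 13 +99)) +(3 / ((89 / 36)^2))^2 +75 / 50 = 1.86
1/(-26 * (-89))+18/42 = 6949/16198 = 0.43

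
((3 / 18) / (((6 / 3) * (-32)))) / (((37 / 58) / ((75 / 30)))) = -145 / 14208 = -0.01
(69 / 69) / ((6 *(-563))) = -1 / 3378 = -0.00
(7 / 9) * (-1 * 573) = -1337 / 3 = -445.67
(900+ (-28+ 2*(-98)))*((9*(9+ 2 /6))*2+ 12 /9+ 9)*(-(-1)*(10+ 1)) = 3978260 /3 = 1326086.67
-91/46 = -1.98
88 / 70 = 44 / 35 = 1.26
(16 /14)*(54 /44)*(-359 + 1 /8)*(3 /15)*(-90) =63423 /7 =9060.43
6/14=3/7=0.43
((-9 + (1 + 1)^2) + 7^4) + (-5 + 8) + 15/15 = 2400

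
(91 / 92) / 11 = 91 / 1012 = 0.09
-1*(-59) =59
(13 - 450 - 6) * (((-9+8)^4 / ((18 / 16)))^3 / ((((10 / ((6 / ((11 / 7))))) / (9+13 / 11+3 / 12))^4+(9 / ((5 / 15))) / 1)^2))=-23184727779576133028361936121357824 / 54338941807967256923551343019959449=-0.43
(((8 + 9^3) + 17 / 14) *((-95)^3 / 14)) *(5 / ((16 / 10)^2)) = -1107621328125 / 12544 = -88298894.14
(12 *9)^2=11664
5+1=6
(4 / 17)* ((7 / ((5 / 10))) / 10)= 28 / 85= 0.33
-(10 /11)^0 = -1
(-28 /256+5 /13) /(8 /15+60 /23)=79005 /901888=0.09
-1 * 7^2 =-49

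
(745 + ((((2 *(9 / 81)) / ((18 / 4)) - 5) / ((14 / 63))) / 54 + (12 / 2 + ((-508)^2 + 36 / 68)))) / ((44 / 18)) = 4276660991 / 40392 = 105878.91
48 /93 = 16 /31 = 0.52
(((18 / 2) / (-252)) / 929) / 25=-1 / 650300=-0.00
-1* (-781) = 781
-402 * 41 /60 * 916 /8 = -629063 /20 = -31453.15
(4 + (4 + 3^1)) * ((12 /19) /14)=66 /133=0.50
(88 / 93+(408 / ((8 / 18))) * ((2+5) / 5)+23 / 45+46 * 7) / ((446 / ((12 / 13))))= 4488154 / 1348035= 3.33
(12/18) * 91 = 182/3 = 60.67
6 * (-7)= -42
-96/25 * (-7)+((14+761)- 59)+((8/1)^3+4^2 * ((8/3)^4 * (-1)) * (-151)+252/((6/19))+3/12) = 1006223953/8100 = 124225.18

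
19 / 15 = 1.27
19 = 19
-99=-99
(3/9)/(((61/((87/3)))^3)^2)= 0.00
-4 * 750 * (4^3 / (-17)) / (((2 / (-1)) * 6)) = -16000 / 17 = -941.18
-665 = -665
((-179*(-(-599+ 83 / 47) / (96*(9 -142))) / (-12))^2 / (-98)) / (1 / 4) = -128805621025 / 6482073765888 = -0.02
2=2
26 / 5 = 5.20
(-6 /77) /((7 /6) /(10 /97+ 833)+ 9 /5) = -14545980 /336273553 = -0.04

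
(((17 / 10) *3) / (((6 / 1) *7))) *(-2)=-17 / 70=-0.24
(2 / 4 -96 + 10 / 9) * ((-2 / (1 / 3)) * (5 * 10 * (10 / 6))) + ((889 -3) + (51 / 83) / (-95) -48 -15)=3407557486 / 70965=48017.44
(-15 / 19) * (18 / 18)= -15 / 19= -0.79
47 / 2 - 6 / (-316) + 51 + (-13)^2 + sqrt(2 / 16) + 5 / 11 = sqrt(2) / 4 + 212013 / 869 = 244.33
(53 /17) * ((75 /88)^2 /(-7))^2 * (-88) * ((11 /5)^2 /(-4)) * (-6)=-201234375 /9382912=-21.45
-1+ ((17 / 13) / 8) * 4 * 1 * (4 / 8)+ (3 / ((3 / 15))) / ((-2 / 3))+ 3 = -1049 / 52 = -20.17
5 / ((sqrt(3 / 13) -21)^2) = 845 / (273 -sqrt(39))^2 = 0.01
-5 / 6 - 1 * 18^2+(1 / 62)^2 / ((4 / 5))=-14983897 / 46128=-324.83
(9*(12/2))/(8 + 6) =27/7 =3.86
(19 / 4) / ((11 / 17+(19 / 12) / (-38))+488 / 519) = 335274 / 109099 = 3.07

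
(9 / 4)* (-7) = -63 / 4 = -15.75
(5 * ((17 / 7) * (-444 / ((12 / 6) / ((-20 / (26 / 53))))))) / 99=3333700 / 3003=1110.12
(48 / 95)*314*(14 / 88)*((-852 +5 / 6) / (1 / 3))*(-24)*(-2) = -3232853568 / 1045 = -3093639.78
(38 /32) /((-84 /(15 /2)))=-0.11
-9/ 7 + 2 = 5/ 7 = 0.71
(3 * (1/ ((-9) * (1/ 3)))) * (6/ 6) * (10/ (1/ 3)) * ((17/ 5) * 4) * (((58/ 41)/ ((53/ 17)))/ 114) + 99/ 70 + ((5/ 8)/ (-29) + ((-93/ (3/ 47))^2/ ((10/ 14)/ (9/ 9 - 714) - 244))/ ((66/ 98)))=-174052346618764737709/ 13472943101836680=-12918.66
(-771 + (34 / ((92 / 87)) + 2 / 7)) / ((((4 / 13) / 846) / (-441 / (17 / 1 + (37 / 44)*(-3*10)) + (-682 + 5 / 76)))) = 11303370466322805 / 8858864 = 1275939044.37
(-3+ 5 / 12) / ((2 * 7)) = -31 / 168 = -0.18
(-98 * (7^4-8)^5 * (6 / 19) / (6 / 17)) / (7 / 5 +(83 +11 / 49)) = -32029825639319477926810 / 393927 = -81309038576486196.50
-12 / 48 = -1 / 4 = -0.25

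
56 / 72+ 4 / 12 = 1.11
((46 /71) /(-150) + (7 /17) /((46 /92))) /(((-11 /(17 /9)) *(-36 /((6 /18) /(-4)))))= -0.00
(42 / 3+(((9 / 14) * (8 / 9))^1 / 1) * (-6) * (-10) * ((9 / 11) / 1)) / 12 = 1619 / 462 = 3.50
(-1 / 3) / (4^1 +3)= -1 / 21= -0.05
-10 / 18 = -0.56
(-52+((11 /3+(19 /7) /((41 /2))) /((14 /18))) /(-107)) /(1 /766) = -8569922974 /214963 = -39866.97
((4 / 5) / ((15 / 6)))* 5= 8 / 5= 1.60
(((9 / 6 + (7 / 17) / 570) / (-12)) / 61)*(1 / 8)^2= -7271 / 226978560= -0.00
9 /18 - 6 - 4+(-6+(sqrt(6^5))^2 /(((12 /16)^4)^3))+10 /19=20399850253 /83106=245467.84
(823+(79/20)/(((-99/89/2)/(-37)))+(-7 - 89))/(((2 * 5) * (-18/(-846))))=46054219/9900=4651.94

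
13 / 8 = 1.62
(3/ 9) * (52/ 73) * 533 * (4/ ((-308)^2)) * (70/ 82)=845/ 185493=0.00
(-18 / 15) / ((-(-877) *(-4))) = 3 / 8770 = 0.00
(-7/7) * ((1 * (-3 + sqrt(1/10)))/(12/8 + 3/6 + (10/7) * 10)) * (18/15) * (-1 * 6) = -126/95 + 21 * sqrt(10)/475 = -1.19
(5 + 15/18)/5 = 7/6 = 1.17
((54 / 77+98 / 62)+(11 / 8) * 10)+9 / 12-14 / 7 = 70569 / 4774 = 14.78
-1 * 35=-35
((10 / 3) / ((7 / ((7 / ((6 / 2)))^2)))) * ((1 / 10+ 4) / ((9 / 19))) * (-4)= -21812 / 243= -89.76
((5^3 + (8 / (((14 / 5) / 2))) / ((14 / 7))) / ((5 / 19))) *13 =44213 / 7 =6316.14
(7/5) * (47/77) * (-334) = -285.42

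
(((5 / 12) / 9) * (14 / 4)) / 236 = 35 / 50976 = 0.00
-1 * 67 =-67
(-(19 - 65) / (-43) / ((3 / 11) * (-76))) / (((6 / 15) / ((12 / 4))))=1265 / 3268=0.39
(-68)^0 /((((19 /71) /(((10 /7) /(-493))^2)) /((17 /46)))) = 3550 /306141661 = 0.00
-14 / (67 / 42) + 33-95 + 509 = 29361 / 67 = 438.22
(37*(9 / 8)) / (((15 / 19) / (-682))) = -35958.45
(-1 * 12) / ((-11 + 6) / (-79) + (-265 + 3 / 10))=9480 / 209063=0.05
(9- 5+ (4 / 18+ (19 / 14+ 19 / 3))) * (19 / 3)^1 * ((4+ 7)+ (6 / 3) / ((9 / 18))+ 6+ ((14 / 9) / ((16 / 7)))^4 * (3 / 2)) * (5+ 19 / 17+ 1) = 188314432182745 / 16446799872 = 11449.91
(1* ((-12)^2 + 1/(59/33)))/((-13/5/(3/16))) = -127935/12272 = -10.42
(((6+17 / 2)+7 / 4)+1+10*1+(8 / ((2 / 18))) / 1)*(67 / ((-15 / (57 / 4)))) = -505381 / 80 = -6317.26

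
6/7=0.86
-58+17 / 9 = -505 / 9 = -56.11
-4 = -4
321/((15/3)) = 321/5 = 64.20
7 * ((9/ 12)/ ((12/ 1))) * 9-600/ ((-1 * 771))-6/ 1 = -5281/ 4112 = -1.28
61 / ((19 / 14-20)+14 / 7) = -854 / 233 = -3.67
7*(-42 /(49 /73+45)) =-10731 /1667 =-6.44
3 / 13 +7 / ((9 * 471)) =12808 / 55107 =0.23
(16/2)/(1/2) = 16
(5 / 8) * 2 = 5 / 4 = 1.25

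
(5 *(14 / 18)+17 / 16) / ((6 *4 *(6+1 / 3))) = 713 / 21888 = 0.03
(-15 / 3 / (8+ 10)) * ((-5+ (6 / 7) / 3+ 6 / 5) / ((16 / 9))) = 0.55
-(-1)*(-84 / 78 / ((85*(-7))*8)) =0.00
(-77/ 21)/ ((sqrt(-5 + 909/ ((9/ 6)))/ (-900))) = 3300*sqrt(601)/ 601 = 134.61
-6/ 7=-0.86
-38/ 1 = -38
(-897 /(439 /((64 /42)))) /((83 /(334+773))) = -10591776 /255059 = -41.53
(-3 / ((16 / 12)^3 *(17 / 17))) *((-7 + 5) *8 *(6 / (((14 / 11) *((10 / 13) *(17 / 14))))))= 34749 / 340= 102.20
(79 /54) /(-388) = -79 /20952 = -0.00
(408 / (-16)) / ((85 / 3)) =-9 / 10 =-0.90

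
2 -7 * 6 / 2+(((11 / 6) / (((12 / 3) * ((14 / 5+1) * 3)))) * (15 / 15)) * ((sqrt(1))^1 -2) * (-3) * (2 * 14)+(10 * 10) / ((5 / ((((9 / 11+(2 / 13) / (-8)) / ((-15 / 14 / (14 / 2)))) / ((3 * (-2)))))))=86885 / 48906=1.78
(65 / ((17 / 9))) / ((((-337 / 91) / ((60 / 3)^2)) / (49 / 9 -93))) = 1864408000 / 5729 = 325433.41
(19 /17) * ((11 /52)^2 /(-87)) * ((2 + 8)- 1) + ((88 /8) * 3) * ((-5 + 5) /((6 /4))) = -6897 /1333072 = -0.01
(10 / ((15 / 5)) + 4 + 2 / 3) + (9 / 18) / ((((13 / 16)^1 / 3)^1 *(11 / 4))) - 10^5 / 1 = -14298760 / 143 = -99991.33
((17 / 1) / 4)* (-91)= -1547 / 4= -386.75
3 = 3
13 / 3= 4.33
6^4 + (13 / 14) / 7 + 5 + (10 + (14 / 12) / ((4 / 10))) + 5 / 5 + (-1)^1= 772661 / 588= 1314.05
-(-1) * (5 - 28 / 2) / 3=-3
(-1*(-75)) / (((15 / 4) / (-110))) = -2200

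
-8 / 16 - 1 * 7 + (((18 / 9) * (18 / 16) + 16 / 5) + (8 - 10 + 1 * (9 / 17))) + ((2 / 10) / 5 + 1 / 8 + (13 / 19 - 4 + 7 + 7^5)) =1085753429 / 64600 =16807.33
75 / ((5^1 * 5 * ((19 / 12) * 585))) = 4 / 1235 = 0.00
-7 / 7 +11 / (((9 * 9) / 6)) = -5 / 27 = -0.19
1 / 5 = 0.20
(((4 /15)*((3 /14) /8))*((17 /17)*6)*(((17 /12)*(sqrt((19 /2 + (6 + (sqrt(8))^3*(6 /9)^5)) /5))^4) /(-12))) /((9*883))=-1000335097 /157672167408000 - 8432*sqrt(2) /5069192625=-0.00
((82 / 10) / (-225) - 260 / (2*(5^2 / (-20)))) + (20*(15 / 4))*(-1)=32584 / 1125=28.96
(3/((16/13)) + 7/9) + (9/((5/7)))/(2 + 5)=3611/720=5.02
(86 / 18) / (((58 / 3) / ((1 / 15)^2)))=43 / 39150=0.00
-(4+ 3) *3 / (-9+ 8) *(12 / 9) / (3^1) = 28 / 3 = 9.33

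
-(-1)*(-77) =-77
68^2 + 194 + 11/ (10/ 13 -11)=640651/ 133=4816.92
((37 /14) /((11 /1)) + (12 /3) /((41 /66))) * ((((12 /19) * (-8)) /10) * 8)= -8097216 /299915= -27.00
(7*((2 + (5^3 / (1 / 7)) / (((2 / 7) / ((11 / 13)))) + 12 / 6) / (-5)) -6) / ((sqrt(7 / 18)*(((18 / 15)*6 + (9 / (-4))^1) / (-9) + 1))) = -315422*sqrt(14) / 91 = -12969.24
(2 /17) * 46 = 5.41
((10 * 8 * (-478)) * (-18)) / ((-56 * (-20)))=4302 / 7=614.57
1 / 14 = 0.07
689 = 689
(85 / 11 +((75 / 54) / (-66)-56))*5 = -286865 / 1188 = -241.47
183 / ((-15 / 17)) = -1037 / 5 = -207.40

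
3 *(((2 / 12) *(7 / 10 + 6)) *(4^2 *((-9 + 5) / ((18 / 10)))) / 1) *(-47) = 50384 / 9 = 5598.22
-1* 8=-8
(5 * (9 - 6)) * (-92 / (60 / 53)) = -1219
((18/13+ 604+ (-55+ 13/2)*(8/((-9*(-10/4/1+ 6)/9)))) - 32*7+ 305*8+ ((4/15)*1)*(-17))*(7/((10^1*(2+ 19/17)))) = 33968737/51675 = 657.35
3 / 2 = 1.50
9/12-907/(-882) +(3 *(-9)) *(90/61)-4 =-4525579/107604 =-42.06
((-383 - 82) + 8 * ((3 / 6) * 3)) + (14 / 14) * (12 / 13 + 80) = -4837 / 13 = -372.08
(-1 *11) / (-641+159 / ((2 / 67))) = -22 / 9371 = -0.00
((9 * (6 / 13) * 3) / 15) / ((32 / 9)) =243 / 1040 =0.23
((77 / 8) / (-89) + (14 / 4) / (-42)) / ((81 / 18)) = -409 / 9612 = -0.04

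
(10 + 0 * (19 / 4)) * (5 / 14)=25 / 7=3.57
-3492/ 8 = -873/ 2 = -436.50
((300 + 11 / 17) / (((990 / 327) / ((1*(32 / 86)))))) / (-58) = -0.64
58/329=0.18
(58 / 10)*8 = 232 / 5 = 46.40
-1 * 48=-48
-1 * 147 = -147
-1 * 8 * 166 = -1328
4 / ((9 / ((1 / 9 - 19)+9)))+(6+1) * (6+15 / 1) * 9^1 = 106807 / 81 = 1318.60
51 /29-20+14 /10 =-16.84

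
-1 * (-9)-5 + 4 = 8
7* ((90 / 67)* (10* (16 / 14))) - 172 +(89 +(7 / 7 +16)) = 2778 / 67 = 41.46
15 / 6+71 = 73.50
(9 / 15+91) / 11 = 458 / 55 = 8.33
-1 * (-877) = 877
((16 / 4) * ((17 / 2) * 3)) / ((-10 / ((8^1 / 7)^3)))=-26112 / 1715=-15.23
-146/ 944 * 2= -73/ 236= -0.31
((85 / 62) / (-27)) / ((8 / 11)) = -935 / 13392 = -0.07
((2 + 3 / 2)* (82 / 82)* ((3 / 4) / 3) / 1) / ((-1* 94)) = -7 / 752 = -0.01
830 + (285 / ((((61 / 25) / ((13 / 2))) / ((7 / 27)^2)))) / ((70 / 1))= 49255585 / 59292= 830.73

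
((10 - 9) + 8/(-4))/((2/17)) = -17/2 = -8.50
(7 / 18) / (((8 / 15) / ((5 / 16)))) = 175 / 768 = 0.23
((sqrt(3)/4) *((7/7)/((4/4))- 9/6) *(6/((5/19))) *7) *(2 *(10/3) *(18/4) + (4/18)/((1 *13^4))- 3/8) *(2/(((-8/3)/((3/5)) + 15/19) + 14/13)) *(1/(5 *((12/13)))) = 13995129953 *sqrt(3)/140878400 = 172.07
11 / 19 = 0.58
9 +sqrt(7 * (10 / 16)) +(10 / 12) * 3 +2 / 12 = sqrt(70) / 4 +35 / 3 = 13.76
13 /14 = 0.93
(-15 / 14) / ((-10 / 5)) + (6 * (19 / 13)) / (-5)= -2217 / 1820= -1.22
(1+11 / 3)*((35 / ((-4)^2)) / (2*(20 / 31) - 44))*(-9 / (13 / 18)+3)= 311395 / 137696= 2.26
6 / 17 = 0.35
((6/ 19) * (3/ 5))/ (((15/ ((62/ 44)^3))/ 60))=268119/ 126445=2.12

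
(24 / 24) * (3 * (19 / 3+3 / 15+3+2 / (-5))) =137 / 5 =27.40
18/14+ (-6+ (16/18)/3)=-835/189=-4.42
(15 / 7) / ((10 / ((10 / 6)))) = 5 / 14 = 0.36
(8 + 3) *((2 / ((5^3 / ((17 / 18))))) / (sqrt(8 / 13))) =187 *sqrt(26) / 4500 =0.21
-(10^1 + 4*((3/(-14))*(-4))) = -94/7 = -13.43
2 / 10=1 / 5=0.20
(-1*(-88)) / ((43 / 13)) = 1144 / 43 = 26.60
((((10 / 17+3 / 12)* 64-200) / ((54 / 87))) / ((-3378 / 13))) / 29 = 8086 / 258417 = 0.03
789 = 789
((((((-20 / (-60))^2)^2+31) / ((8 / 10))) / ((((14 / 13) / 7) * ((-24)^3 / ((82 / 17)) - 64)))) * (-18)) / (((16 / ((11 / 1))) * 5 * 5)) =920491 / 21623040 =0.04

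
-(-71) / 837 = 71 / 837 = 0.08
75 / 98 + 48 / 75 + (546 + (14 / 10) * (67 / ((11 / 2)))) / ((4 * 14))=308843 / 26950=11.46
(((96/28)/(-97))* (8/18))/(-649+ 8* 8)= 32/1191645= 0.00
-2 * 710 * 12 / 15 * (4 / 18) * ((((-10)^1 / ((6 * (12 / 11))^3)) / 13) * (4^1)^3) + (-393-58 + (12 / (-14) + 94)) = -187198685 / 597051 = -313.54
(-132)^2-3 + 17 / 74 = 1289171 / 74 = 17421.23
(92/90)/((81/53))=2438/3645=0.67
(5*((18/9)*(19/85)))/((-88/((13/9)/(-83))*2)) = 247/1117512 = 0.00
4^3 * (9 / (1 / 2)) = 1152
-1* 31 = -31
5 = 5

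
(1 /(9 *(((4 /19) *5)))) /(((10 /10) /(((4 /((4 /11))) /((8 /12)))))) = 1.74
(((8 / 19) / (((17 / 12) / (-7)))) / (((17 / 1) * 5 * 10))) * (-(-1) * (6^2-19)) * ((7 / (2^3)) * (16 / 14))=-336 / 8075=-0.04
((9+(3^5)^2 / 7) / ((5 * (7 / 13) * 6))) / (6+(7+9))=64038 / 2695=23.76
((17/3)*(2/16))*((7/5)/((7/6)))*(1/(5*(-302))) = -17/30200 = -0.00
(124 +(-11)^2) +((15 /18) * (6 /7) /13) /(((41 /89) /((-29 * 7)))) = 117680 /533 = 220.79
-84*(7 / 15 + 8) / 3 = -237.07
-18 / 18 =-1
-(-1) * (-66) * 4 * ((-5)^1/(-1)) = -1320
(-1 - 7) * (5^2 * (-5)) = 1000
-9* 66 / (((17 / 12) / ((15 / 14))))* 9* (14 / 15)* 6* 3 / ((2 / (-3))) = 1732104 / 17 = 101888.47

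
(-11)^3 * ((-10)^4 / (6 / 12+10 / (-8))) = 17746666.67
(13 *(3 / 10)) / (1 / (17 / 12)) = 221 / 40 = 5.52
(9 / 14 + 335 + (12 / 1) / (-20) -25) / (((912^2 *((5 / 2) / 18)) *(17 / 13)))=0.00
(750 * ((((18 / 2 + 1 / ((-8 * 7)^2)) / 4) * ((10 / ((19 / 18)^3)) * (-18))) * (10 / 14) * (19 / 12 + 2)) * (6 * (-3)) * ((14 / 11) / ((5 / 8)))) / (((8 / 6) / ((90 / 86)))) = 140624270859375 / 7394002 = 19018695.27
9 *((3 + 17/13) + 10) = 1674/13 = 128.77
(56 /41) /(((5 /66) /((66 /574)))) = 17424 /8405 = 2.07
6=6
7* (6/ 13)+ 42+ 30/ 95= 11250/ 247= 45.55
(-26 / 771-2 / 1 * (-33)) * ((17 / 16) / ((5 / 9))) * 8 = 259386 / 257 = 1009.28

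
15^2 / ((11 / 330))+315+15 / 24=56525 / 8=7065.62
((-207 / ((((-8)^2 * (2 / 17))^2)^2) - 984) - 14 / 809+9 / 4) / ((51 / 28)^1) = -1492531463474513 / 2768844619776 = -539.04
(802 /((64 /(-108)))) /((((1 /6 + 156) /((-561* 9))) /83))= 13611715227 /3748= 3631727.65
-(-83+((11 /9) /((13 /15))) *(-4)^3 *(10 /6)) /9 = 27311 /1053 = 25.94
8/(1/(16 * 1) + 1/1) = 128/17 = 7.53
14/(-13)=-14/13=-1.08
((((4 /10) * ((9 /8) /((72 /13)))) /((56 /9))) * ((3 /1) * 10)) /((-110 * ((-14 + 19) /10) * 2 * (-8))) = 0.00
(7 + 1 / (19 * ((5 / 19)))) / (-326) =-18 / 815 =-0.02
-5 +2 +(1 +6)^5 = 16804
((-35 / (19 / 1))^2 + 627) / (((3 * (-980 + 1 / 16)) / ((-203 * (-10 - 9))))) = -827.07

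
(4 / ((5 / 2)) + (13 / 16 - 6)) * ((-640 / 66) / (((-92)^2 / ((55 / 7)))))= 205 / 6348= 0.03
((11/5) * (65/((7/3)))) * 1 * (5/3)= 715/7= 102.14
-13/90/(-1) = 13/90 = 0.14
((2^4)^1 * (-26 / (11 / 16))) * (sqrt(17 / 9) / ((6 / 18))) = -6656 * sqrt(17) / 11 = -2494.85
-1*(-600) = 600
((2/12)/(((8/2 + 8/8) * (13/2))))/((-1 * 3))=-1/585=-0.00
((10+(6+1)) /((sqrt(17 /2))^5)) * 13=1.05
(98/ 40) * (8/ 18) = 49/ 45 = 1.09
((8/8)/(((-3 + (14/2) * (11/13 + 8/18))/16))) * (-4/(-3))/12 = 104/353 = 0.29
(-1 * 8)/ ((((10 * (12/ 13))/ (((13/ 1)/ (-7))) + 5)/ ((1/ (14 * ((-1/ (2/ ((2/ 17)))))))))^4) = -68130645548641/ 3001250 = -22700756.53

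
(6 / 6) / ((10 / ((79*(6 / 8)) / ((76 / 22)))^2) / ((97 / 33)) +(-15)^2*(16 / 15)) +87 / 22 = 208794286131 / 52742985680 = 3.96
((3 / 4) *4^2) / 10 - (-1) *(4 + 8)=66 / 5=13.20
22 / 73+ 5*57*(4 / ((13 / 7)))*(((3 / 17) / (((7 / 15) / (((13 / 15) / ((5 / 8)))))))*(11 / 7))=4396634 / 8687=506.12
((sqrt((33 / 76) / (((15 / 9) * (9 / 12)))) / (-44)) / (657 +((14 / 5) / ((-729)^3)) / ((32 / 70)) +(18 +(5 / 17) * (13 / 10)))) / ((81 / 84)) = -13660159464 * sqrt(3135) / 37186687358760775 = -0.00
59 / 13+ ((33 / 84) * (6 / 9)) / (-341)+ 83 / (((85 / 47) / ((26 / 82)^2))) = 22133069519 / 2418471510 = 9.15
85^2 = 7225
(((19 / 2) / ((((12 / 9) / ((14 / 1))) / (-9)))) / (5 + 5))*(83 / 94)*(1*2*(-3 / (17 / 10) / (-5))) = -894159 / 15980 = -55.95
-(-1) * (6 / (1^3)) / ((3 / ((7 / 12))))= 7 / 6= 1.17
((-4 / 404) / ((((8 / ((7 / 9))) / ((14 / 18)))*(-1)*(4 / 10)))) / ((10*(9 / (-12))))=-49 / 196344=-0.00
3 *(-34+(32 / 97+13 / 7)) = -64803 / 679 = -95.44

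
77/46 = 1.67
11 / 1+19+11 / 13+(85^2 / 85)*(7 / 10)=2349 / 26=90.35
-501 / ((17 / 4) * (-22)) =1002 / 187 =5.36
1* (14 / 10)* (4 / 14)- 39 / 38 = -119 / 190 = -0.63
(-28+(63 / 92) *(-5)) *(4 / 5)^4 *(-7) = 1295168 / 14375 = 90.10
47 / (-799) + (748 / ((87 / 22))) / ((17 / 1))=16369 / 1479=11.07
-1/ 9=-0.11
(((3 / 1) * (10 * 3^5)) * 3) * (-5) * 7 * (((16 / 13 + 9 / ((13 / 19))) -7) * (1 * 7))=-514382400 / 13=-39567876.92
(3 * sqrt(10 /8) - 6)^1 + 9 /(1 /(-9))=-87 + 3 * sqrt(5) /2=-83.65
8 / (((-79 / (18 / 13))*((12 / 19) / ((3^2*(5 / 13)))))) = -10260 / 13351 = -0.77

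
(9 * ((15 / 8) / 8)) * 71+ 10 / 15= 28883 / 192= 150.43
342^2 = 116964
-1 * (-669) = 669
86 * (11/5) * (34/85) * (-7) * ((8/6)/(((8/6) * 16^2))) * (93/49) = -43989/11200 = -3.93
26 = 26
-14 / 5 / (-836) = 7 / 2090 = 0.00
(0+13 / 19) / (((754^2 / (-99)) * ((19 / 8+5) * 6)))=-33 / 12255893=-0.00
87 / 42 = 29 / 14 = 2.07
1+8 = 9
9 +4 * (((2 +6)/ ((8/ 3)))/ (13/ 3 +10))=9.84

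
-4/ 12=-1/ 3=-0.33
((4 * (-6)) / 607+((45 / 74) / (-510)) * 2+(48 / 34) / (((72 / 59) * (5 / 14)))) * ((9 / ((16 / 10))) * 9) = 988795971 / 6108848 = 161.86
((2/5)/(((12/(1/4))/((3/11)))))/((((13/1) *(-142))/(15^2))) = -45/162448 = -0.00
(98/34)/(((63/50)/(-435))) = -50750/51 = -995.10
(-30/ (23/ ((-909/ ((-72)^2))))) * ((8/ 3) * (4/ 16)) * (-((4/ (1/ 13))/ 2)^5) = -375005930/ 207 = -1811622.85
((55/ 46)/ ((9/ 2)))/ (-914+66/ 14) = -77/ 263511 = -0.00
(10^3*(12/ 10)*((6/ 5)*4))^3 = 191102976000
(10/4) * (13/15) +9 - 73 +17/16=-2917/48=-60.77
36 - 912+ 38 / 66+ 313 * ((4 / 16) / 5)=-567451 / 660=-859.77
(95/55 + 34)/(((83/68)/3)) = 87.81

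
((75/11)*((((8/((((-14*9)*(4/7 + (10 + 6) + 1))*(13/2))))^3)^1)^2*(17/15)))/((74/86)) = 958136320/3615265929230194821830821287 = 0.00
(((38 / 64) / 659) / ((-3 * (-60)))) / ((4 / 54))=57 / 843520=0.00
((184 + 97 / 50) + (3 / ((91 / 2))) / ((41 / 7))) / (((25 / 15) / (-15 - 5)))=-29733606 / 13325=-2231.42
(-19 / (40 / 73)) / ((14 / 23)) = -31901 / 560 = -56.97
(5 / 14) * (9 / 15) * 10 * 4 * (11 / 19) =660 / 133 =4.96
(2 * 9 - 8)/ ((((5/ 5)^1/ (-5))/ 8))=-400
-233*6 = -1398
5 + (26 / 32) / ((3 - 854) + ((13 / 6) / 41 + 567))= 2792441 / 558808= 5.00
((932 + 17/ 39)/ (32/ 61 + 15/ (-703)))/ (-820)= -44555437/ 19718868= -2.26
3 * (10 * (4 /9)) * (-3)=-40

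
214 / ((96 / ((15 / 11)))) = 535 / 176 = 3.04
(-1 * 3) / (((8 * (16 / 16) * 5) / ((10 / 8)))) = -3 / 32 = -0.09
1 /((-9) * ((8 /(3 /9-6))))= 17 /216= 0.08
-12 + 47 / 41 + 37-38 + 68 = 2302 / 41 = 56.15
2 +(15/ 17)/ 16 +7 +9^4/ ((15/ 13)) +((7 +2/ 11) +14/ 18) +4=5707.21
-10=-10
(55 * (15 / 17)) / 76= 825 / 1292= 0.64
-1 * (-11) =11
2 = 2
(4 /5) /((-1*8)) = -1 /10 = -0.10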